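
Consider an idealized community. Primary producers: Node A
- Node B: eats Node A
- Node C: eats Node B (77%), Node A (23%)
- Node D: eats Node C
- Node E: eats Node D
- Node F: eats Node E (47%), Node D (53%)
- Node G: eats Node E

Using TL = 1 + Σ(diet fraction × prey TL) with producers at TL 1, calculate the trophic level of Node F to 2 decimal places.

5.24

Node B: 1 + 1 = 2
Node C: 1 + (0.77×2 + 0.23×1) = 2.77
Node D: 1 + 2.77 = 3.77
Node E: 1 + 3.77 = 4.77
Node F: 1 + (0.47×4.77 + 0.53×3.77) = 5.24
Node G: 1 + 4.77 = 5.77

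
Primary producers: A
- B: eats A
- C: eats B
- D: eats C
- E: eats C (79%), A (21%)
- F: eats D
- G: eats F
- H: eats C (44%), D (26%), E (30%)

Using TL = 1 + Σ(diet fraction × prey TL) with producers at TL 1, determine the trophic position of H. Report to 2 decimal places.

4.43

B: 1 + 1 = 2
C: 1 + 2 = 3
D: 1 + 3 = 4
E: 1 + (0.79×3 + 0.21×1) = 3.58
F: 1 + 4 = 5
G: 1 + 5 = 6
H: 1 + (0.44×3 + 0.26×4 + 0.3×3.58) = 4.434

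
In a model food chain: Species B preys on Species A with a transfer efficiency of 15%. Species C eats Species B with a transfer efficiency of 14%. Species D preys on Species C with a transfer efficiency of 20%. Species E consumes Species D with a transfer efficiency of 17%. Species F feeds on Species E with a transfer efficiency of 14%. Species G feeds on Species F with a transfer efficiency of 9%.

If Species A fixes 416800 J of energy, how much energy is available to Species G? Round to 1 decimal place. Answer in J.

Species B: 416800 × 0.15 = 62520 J
Species C: 62520 × 0.14 = 8752.8 J
Species D: 8752.8 × 0.2 = 1750.56 J
Species E: 1750.56 × 0.17 = 297.5952 J
Species F: 297.5952 × 0.14 = 41.663328 J
Species G: 41.663328 × 0.09 = 3.74969952 J

3.7 J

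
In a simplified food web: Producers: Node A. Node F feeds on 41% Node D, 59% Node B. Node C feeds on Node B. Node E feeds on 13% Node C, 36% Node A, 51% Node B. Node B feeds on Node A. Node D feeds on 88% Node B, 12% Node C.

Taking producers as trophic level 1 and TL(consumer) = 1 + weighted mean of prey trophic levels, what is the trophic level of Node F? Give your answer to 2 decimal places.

Node B: 1 + 1 = 2
Node C: 1 + 2 = 3
Node D: 1 + (0.88×2 + 0.12×3) = 3.12
Node E: 1 + (0.13×3 + 0.36×1 + 0.51×2) = 2.77
Node F: 1 + (0.41×3.12 + 0.59×2) = 3.4592

3.46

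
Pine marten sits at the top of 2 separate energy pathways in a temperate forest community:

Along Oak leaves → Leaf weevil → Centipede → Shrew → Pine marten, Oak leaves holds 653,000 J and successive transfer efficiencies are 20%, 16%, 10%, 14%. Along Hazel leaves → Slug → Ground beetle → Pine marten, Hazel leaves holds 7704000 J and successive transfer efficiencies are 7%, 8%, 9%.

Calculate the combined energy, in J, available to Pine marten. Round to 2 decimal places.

4175.36 J

Via Oak leaves: 653000 × 0.2 × 0.16 × 0.1 × 0.14 = 292.544 J
Via Hazel leaves: 7704000 × 0.07 × 0.08 × 0.09 = 3882.816 J
Total at Pine marten: 292.544 + 3882.816 = 4175.36 J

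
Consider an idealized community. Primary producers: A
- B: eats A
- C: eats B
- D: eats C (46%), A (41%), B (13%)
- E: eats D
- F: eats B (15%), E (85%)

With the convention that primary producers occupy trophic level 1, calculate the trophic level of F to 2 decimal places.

4.74

B: 1 + 1 = 2
C: 1 + 2 = 3
D: 1 + (0.46×3 + 0.41×1 + 0.13×2) = 3.05
E: 1 + 3.05 = 4.05
F: 1 + (0.15×2 + 0.85×4.05) = 4.7425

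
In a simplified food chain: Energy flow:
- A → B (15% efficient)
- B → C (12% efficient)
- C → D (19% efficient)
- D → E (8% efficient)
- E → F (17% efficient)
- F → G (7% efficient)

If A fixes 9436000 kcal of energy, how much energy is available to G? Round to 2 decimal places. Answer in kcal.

B: 9436000 × 0.15 = 1415400 kcal
C: 1415400 × 0.12 = 169848 kcal
D: 169848 × 0.19 = 32271.12 kcal
E: 32271.12 × 0.08 = 2581.6896 kcal
F: 2581.6896 × 0.17 = 438.887232 kcal
G: 438.887232 × 0.07 = 30.72210624 kcal

30.72 kcal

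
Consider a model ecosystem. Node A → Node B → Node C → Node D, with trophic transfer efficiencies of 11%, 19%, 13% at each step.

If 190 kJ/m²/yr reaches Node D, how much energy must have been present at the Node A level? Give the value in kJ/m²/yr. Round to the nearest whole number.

Cumulative transfer efficiency: 0.11 × 0.19 × 0.13 = 0.002717
Node A energy = 190 / 0.002717 = 69930 kJ/m²/yr

69930 kJ/m²/yr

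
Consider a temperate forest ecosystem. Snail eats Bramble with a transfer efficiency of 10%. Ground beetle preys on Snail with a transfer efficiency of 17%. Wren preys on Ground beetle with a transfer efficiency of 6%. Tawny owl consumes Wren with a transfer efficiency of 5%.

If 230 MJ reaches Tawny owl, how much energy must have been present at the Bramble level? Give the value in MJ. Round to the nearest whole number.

Cumulative transfer efficiency: 0.1 × 0.17 × 0.06 × 0.05 = 0.000051
Bramble energy = 230 / 0.000051 = 4509804 MJ

4509804 MJ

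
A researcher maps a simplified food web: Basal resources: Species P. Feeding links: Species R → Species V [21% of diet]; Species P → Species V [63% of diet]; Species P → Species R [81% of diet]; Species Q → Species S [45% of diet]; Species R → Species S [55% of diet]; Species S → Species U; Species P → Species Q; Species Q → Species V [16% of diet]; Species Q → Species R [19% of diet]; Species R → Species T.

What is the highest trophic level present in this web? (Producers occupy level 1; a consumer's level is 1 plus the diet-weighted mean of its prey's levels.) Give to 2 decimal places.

4.10

Species Q: 1 + 1 = 2
Species R: 1 + (0.81×1 + 0.19×2) = 2.19
Species S: 1 + (0.55×2.19 + 0.45×2) = 3.1045
Species T: 1 + 2.19 = 3.19
Species U: 1 + 3.1045 = 4.1045
Species V: 1 + (0.21×2.19 + 0.16×2 + 0.63×1) = 2.4099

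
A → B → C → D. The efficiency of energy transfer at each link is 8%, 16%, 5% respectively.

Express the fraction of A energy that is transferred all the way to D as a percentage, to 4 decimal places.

0.0640%

Product of link efficiencies: 0.08 × 0.16 × 0.05 = 0.00064
As a percentage: 0.00064 × 100 = 0.0640%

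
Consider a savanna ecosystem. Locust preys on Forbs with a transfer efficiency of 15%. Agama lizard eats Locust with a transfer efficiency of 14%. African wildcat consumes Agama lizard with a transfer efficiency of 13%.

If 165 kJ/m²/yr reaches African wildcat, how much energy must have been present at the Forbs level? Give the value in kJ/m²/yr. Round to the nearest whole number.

60440 kJ/m²/yr

Cumulative transfer efficiency: 0.15 × 0.14 × 0.13 = 0.00273
Forbs energy = 165 / 0.00273 = 60440 kJ/m²/yr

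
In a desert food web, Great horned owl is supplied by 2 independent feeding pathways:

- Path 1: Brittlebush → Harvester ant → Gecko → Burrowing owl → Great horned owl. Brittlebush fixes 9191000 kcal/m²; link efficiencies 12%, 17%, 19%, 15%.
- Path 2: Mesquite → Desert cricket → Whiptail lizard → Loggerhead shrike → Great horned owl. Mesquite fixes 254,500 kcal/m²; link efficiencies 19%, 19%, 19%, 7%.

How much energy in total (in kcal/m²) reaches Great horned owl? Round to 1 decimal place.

5465.8 kcal/m²

Path 1: 9191000 × 0.12 × 0.17 × 0.19 × 0.15 = 5343.6474 kcal/m²
Path 2: 254500 × 0.19 × 0.19 × 0.19 × 0.07 = 122.193085 kcal/m²
Total at Great horned owl: 5343.6474 + 122.193085 = 5465.840485 kcal/m²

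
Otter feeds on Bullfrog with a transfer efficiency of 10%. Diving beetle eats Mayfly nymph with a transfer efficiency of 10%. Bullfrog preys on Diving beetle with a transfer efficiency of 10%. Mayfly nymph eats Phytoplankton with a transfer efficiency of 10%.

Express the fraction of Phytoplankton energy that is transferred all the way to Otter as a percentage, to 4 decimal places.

Product of link efficiencies: 0.1 × 0.1 × 0.1 × 0.1 = 0.0001
As a percentage: 0.0001 × 100 = 0.0100%

0.0100%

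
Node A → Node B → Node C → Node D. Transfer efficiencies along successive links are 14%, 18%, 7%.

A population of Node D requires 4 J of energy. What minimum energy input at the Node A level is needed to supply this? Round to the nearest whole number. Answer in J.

Cumulative transfer efficiency: 0.14 × 0.18 × 0.07 = 0.001764
Node A energy = 4 / 0.001764 = 2268 J

2268 J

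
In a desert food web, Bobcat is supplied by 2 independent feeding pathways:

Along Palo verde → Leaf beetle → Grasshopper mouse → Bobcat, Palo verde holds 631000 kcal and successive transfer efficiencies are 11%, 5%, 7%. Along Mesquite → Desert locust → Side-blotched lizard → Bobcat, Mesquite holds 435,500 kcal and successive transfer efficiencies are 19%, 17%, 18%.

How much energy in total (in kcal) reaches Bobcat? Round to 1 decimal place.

Via Palo verde: 631000 × 0.11 × 0.05 × 0.07 = 242.935 kcal
Via Mesquite: 435500 × 0.19 × 0.17 × 0.18 = 2531.997 kcal
Total at Bobcat: 242.935 + 2531.997 = 2774.932 kcal

2774.9 kcal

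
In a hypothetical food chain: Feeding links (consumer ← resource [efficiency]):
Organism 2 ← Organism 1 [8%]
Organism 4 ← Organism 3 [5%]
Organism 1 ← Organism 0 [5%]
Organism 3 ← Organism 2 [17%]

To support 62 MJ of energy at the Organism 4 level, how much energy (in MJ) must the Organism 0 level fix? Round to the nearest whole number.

Cumulative transfer efficiency: 0.05 × 0.08 × 0.17 × 0.05 = 0.000034
Organism 0 energy = 62 / 0.000034 = 1823529 MJ

1823529 MJ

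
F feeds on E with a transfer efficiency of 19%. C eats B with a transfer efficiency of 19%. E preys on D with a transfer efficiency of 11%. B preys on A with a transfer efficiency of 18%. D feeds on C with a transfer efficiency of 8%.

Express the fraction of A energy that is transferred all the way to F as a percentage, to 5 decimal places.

Product of link efficiencies: 0.18 × 0.19 × 0.08 × 0.11 × 0.19 = 0.0000571824
As a percentage: 0.0000571824 × 100 = 0.00572%

0.00572%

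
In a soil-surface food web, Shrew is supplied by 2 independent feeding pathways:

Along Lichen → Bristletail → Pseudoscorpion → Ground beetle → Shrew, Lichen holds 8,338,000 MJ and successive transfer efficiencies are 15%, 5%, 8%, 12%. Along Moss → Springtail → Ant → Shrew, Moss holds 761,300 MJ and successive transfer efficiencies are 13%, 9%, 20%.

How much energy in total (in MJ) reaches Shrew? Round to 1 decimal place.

Via Lichen: 8338000 × 0.15 × 0.05 × 0.08 × 0.12 = 600.336 MJ
Via Moss: 761300 × 0.13 × 0.09 × 0.2 = 1781.442 MJ
Total at Shrew: 600.336 + 1781.442 = 2381.778 MJ

2381.8 MJ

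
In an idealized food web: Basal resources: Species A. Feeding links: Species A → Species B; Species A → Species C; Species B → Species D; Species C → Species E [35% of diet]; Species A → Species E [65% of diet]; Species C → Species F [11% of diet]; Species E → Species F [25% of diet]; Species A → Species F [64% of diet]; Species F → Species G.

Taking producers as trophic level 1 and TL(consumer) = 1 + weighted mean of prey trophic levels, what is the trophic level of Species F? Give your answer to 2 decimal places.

Species B: 1 + 1 = 2
Species C: 1 + 1 = 2
Species D: 1 + 2 = 3
Species E: 1 + (0.35×2 + 0.65×1) = 2.35
Species F: 1 + (0.11×2 + 0.25×2.35 + 0.64×1) = 2.4475
Species G: 1 + 2.4475 = 3.4475

2.45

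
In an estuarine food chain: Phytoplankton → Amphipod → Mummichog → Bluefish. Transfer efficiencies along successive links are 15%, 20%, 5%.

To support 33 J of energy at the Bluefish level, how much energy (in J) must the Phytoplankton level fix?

Cumulative transfer efficiency: 0.15 × 0.2 × 0.05 = 0.0015
Phytoplankton energy = 33 / 0.0015 = 22000 J

22000 J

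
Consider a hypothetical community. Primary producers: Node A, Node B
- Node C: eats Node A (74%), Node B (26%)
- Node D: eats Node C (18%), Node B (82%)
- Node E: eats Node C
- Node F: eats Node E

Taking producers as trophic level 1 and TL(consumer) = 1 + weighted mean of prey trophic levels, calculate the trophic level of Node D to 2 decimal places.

Node C: 1 + (0.74×1 + 0.26×1) = 2
Node D: 1 + (0.18×2 + 0.82×1) = 2.18
Node E: 1 + 2 = 3
Node F: 1 + 3 = 4

2.18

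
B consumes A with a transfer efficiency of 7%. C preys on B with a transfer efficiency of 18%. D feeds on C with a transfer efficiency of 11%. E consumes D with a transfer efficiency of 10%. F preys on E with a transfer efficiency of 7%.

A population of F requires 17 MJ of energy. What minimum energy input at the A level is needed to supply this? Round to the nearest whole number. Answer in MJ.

1752216 MJ

Cumulative transfer efficiency: 0.07 × 0.18 × 0.11 × 0.1 × 0.07 = 0.000009702
A energy = 17 / 0.000009702 = 1752216 MJ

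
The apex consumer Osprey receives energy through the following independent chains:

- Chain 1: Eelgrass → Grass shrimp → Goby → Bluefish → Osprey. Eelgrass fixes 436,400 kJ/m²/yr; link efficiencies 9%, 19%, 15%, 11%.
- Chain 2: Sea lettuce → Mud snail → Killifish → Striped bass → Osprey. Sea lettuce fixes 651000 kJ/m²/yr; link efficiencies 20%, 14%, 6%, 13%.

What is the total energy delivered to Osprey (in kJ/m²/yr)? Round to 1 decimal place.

Chain 1: 436400 × 0.09 × 0.19 × 0.15 × 0.11 = 123.13026 kJ/m²/yr
Chain 2: 651000 × 0.2 × 0.14 × 0.06 × 0.13 = 142.1784 kJ/m²/yr
Total at Osprey: 123.13026 + 142.1784 = 265.30866 kJ/m²/yr

265.3 kJ/m²/yr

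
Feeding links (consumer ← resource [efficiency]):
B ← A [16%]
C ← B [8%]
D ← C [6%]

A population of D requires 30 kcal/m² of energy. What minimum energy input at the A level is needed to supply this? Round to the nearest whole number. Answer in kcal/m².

39063 kcal/m²

Cumulative transfer efficiency: 0.16 × 0.08 × 0.06 = 0.000768
A energy = 30 / 0.000768 = 39063 kcal/m²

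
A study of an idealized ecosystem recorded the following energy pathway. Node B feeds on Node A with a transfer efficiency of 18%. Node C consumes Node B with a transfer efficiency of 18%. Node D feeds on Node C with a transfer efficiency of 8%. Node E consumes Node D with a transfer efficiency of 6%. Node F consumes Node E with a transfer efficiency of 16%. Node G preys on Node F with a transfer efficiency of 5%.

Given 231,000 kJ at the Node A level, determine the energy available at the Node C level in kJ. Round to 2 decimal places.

7484.40 kJ

Node B: 231000 × 0.18 = 41580 kJ
Node C: 41580 × 0.18 = 7484.4 kJ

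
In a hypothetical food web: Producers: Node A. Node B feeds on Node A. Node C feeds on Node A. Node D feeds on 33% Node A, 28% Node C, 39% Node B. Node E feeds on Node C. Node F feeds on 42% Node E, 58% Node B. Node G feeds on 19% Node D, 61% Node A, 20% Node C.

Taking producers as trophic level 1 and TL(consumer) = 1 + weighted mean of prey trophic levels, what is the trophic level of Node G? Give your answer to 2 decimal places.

Node B: 1 + 1 = 2
Node C: 1 + 1 = 2
Node D: 1 + (0.33×1 + 0.28×2 + 0.39×2) = 2.67
Node E: 1 + 2 = 3
Node F: 1 + (0.42×3 + 0.58×2) = 3.42
Node G: 1 + (0.19×2.67 + 0.61×1 + 0.2×2) = 2.5173

2.52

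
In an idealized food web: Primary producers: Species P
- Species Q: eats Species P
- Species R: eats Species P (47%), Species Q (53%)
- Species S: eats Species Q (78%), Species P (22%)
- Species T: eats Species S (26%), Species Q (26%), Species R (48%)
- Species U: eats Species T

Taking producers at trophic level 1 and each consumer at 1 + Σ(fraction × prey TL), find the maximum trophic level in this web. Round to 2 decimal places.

Species Q: 1 + 1 = 2
Species R: 1 + (0.47×1 + 0.53×2) = 2.53
Species S: 1 + (0.78×2 + 0.22×1) = 2.78
Species T: 1 + (0.26×2.78 + 0.26×2 + 0.48×2.53) = 3.4572
Species U: 1 + 3.4572 = 4.4572

4.46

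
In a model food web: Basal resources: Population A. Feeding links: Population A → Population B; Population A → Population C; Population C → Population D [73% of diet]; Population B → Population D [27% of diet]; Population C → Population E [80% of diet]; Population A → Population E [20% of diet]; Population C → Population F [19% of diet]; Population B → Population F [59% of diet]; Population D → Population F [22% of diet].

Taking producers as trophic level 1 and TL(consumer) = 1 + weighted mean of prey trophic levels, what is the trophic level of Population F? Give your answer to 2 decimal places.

3.22

Population B: 1 + 1 = 2
Population C: 1 + 1 = 2
Population D: 1 + (0.73×2 + 0.27×2) = 3
Population E: 1 + (0.8×2 + 0.2×1) = 2.8
Population F: 1 + (0.19×2 + 0.59×2 + 0.22×3) = 3.22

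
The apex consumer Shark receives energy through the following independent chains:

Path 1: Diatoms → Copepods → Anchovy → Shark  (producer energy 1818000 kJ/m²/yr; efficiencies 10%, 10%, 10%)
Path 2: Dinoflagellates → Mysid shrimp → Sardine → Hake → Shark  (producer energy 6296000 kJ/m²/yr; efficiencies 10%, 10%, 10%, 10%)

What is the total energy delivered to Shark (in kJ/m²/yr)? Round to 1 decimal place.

Path 1: 1818000 × 0.1 × 0.1 × 0.1 = 1818 kJ/m²/yr
Path 2: 6296000 × 0.1 × 0.1 × 0.1 × 0.1 = 629.6 kJ/m²/yr
Total at Shark: 1818 + 629.6 = 2447.6 kJ/m²/yr

2447.6 kJ/m²/yr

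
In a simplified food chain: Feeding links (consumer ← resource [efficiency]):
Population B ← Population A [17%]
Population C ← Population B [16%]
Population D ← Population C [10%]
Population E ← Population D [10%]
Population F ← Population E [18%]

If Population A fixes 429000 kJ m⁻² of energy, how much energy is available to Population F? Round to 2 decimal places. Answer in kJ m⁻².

21.00 kJ m⁻²

Population B: 429000 × 0.17 = 72930 kJ m⁻²
Population C: 72930 × 0.16 = 11668.8 kJ m⁻²
Population D: 11668.8 × 0.1 = 1166.88 kJ m⁻²
Population E: 1166.88 × 0.1 = 116.688 kJ m⁻²
Population F: 116.688 × 0.18 = 21.00384 kJ m⁻²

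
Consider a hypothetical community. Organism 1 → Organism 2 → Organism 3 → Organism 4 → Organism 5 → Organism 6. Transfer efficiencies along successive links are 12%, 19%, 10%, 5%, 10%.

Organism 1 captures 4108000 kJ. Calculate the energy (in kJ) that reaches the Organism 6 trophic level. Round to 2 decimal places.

46.83 kJ

Organism 2: 4108000 × 0.12 = 492960 kJ
Organism 3: 492960 × 0.19 = 93662.4 kJ
Organism 4: 93662.4 × 0.1 = 9366.24 kJ
Organism 5: 9366.24 × 0.05 = 468.312 kJ
Organism 6: 468.312 × 0.1 = 46.8312 kJ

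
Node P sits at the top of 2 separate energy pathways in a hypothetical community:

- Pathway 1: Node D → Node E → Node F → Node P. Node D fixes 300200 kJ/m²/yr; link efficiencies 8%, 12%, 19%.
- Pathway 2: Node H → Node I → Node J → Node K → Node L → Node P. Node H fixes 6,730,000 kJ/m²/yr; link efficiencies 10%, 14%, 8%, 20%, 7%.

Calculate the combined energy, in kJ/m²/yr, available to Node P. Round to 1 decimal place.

653.1 kJ/m²/yr

Pathway 1: 300200 × 0.08 × 0.12 × 0.19 = 547.5648 kJ/m²/yr
Pathway 2: 6730000 × 0.1 × 0.14 × 0.08 × 0.2 × 0.07 = 105.5264 kJ/m²/yr
Total at Node P: 547.5648 + 105.5264 = 653.0912 kJ/m²/yr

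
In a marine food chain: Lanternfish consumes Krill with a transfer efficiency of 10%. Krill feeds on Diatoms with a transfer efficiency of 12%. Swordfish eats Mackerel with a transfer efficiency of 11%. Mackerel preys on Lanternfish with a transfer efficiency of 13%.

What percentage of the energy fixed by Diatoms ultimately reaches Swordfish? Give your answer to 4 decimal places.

Product of link efficiencies: 0.12 × 0.1 × 0.13 × 0.11 = 0.0001716
As a percentage: 0.0001716 × 100 = 0.0172%

0.0172%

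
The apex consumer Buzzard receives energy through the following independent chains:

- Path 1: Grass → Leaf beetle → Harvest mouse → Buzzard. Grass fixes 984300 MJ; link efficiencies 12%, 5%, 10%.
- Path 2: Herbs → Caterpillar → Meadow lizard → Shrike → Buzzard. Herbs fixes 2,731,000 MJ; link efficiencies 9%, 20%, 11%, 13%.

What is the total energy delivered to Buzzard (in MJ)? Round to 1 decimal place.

Path 1: 984300 × 0.12 × 0.05 × 0.1 = 590.58 MJ
Path 2: 2731000 × 0.09 × 0.2 × 0.11 × 0.13 = 702.9594 MJ
Total at Buzzard: 590.58 + 702.9594 = 1293.5394 MJ

1293.5 MJ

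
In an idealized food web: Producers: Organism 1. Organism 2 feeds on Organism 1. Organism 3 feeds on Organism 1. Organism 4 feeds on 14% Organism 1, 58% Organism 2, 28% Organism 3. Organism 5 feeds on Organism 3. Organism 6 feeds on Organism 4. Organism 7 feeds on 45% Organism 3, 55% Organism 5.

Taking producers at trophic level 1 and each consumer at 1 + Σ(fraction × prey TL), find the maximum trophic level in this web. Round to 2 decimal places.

3.86

Organism 2: 1 + 1 = 2
Organism 3: 1 + 1 = 2
Organism 4: 1 + (0.14×1 + 0.58×2 + 0.28×2) = 2.86
Organism 5: 1 + 2 = 3
Organism 6: 1 + 2.86 = 3.86
Organism 7: 1 + (0.45×2 + 0.55×3) = 3.55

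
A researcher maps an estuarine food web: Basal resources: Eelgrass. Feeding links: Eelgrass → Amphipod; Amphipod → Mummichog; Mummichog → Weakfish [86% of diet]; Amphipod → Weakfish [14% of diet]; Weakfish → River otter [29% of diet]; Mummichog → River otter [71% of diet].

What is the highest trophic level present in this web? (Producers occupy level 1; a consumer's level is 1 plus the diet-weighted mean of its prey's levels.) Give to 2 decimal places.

4.25

Amphipod: 1 + 1 = 2
Mummichog: 1 + 2 = 3
Weakfish: 1 + (0.86×3 + 0.14×2) = 3.86
River otter: 1 + (0.29×3.86 + 0.71×3) = 4.2494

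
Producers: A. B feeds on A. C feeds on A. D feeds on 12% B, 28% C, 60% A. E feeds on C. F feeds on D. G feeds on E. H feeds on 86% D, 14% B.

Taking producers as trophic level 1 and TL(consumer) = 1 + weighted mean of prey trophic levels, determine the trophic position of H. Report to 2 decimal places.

B: 1 + 1 = 2
C: 1 + 1 = 2
D: 1 + (0.12×2 + 0.28×2 + 0.6×1) = 2.4
E: 1 + 2 = 3
F: 1 + 2.4 = 3.4
G: 1 + 3 = 4
H: 1 + (0.86×2.4 + 0.14×2) = 3.344

3.34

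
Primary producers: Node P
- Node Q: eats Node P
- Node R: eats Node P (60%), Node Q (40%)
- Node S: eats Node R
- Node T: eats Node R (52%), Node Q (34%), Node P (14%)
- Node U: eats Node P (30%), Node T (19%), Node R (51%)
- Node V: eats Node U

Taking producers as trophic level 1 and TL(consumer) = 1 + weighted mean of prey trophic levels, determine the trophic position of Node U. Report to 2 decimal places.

3.11

Node Q: 1 + 1 = 2
Node R: 1 + (0.6×1 + 0.4×2) = 2.4
Node S: 1 + 2.4 = 3.4
Node T: 1 + (0.52×2.4 + 0.34×2 + 0.14×1) = 3.068
Node U: 1 + (0.3×1 + 0.19×3.068 + 0.51×2.4) = 3.10692
Node V: 1 + 3.10692 = 4.10692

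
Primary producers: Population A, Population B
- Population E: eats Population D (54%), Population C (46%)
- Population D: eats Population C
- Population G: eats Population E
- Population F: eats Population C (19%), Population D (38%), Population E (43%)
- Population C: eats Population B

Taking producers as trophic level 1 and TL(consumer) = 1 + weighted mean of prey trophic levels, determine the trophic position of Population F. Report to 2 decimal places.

4.04

Population C: 1 + 1 = 2
Population D: 1 + 2 = 3
Population E: 1 + (0.54×3 + 0.46×2) = 3.54
Population F: 1 + (0.19×2 + 0.38×3 + 0.43×3.54) = 4.0422
Population G: 1 + 3.54 = 4.54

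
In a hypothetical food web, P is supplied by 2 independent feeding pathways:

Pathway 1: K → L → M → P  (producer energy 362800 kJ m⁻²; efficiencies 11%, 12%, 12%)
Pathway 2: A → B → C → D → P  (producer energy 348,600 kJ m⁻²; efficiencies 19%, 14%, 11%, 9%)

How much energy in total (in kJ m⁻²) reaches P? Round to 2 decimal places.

666.48 kJ m⁻²

Pathway 1: 362800 × 0.11 × 0.12 × 0.12 = 574.6752 kJ m⁻²
Pathway 2: 348600 × 0.19 × 0.14 × 0.11 × 0.09 = 91.800324 kJ m⁻²
Total at P: 574.6752 + 91.800324 = 666.475524 kJ m⁻²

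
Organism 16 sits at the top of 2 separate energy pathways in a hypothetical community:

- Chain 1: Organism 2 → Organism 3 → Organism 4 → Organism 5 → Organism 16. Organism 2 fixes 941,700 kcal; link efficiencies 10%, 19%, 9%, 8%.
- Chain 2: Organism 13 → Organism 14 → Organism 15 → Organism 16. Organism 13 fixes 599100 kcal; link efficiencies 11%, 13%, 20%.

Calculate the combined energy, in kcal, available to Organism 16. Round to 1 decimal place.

Chain 1: 941700 × 0.1 × 0.19 × 0.09 × 0.08 = 128.82456 kcal
Chain 2: 599100 × 0.11 × 0.13 × 0.2 = 1713.426 kcal
Total at Organism 16: 128.82456 + 1713.426 = 1842.25056 kcal

1842.3 kcal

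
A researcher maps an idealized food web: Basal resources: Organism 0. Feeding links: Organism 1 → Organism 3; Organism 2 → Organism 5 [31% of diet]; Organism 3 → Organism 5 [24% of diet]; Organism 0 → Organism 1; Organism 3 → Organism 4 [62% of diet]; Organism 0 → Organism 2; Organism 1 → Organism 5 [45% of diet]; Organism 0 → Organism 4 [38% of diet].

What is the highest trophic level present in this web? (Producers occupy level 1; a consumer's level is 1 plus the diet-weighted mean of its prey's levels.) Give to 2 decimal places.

3.24

Organism 1: 1 + 1 = 2
Organism 2: 1 + 1 = 2
Organism 3: 1 + 2 = 3
Organism 4: 1 + (0.38×1 + 0.62×3) = 3.24
Organism 5: 1 + (0.31×2 + 0.24×3 + 0.45×2) = 3.24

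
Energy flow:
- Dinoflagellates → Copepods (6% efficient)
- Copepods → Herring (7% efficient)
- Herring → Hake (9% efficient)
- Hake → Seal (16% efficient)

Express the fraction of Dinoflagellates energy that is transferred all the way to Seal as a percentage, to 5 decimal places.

0.00605%

Product of link efficiencies: 0.06 × 0.07 × 0.09 × 0.16 = 0.00006048
As a percentage: 0.00006048 × 100 = 0.00605%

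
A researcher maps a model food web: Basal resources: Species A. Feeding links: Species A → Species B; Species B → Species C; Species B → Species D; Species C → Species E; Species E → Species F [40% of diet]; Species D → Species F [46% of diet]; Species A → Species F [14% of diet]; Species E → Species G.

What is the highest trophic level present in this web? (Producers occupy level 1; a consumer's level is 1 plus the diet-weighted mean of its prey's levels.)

5

Species B: 1 + 1 = 2
Species C: 1 + 2 = 3
Species D: 1 + 2 = 3
Species E: 1 + 3 = 4
Species F: 1 + (0.4×4 + 0.46×3 + 0.14×1) = 4.12
Species G: 1 + 4 = 5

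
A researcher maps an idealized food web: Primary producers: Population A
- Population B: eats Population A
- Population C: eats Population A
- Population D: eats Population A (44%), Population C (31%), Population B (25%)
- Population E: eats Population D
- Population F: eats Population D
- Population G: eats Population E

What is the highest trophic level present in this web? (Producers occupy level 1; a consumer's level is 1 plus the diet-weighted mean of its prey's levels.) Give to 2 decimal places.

4.56

Population B: 1 + 1 = 2
Population C: 1 + 1 = 2
Population D: 1 + (0.44×1 + 0.31×2 + 0.25×2) = 2.56
Population E: 1 + 2.56 = 3.56
Population F: 1 + 2.56 = 3.56
Population G: 1 + 3.56 = 4.56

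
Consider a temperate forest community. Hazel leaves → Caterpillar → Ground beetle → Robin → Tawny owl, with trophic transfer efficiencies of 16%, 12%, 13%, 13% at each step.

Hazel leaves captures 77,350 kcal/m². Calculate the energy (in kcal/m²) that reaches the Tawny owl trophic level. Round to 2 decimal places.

25.10 kcal/m²

Caterpillar: 77350 × 0.16 = 12376 kcal/m²
Ground beetle: 12376 × 0.12 = 1485.12 kcal/m²
Robin: 1485.12 × 0.13 = 193.0656 kcal/m²
Tawny owl: 193.0656 × 0.13 = 25.098528 kcal/m²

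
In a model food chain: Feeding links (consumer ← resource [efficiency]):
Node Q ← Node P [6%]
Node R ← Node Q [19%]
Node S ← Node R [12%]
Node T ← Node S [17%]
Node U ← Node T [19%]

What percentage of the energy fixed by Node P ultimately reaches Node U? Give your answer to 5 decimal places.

0.00442%

Product of link efficiencies: 0.06 × 0.19 × 0.12 × 0.17 × 0.19 = 0.0000441864
As a percentage: 0.0000441864 × 100 = 0.00442%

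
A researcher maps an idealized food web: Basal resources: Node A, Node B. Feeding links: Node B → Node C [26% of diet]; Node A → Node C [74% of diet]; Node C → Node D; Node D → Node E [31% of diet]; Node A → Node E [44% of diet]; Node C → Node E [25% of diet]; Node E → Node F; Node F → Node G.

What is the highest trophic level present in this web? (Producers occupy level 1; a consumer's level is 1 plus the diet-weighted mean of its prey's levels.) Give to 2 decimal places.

4.87

Node C: 1 + (0.26×1 + 0.74×1) = 2
Node D: 1 + 2 = 3
Node E: 1 + (0.31×3 + 0.44×1 + 0.25×2) = 2.87
Node F: 1 + 2.87 = 3.87
Node G: 1 + 3.87 = 4.87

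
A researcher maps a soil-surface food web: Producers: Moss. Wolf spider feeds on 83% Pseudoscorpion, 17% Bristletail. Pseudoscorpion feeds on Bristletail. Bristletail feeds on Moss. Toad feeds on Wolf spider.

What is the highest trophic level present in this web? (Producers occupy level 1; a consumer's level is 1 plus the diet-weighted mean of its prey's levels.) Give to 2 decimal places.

Bristletail: 1 + 1 = 2
Pseudoscorpion: 1 + 2 = 3
Wolf spider: 1 + (0.83×3 + 0.17×2) = 3.83
Toad: 1 + 3.83 = 4.83

4.83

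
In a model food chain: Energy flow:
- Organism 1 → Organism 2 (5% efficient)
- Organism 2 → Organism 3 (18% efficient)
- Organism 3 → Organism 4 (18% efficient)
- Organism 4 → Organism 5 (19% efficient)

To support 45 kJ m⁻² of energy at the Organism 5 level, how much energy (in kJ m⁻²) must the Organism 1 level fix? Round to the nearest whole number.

Cumulative transfer efficiency: 0.05 × 0.18 × 0.18 × 0.19 = 0.0003078
Organism 1 energy = 45 / 0.0003078 = 146199 kJ m⁻²

146199 kJ m⁻²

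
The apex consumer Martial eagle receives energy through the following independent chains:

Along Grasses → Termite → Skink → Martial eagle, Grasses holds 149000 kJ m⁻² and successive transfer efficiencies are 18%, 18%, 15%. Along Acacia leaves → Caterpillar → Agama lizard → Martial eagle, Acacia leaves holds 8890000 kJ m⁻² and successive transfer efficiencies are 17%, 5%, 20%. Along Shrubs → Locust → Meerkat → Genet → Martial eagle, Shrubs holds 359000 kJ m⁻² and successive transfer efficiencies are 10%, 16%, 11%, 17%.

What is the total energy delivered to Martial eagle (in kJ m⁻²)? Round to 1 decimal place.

15944.6 kJ m⁻²

Via Grasses: 149000 × 0.18 × 0.18 × 0.15 = 724.14 kJ m⁻²
Via Acacia leaves: 8890000 × 0.17 × 0.05 × 0.2 = 15113 kJ m⁻²
Via Shrubs: 359000 × 0.1 × 0.16 × 0.11 × 0.17 = 107.4128 kJ m⁻²
Total at Martial eagle: 724.14 + 15113 + 107.4128 = 15944.5528 kJ m⁻²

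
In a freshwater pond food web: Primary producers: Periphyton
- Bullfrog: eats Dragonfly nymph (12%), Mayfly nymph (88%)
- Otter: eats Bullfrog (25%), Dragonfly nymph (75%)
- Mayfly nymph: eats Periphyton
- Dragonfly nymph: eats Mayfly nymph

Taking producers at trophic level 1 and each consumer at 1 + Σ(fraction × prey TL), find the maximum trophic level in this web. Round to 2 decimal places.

Mayfly nymph: 1 + 1 = 2
Dragonfly nymph: 1 + 2 = 3
Bullfrog: 1 + (0.12×3 + 0.88×2) = 3.12
Otter: 1 + (0.25×3.12 + 0.75×3) = 4.03

4.03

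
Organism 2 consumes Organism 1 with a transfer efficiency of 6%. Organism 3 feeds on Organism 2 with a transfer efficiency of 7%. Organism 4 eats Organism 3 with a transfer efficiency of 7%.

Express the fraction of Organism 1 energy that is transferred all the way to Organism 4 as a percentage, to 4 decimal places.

0.0294%

Product of link efficiencies: 0.06 × 0.07 × 0.07 = 0.000294
As a percentage: 0.000294 × 100 = 0.0294%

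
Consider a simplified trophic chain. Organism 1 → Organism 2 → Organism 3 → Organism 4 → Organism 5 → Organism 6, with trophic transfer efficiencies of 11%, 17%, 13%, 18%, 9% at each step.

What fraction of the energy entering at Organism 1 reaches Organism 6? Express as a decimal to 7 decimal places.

0.0000394

Product of link efficiencies: 0.11 × 0.17 × 0.13 × 0.18 × 0.09 = 0.0000393822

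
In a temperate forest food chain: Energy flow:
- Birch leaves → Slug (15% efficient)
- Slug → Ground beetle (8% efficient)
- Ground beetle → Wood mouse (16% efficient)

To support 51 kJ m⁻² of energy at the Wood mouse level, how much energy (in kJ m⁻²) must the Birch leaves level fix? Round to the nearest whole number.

26563 kJ m⁻²

Cumulative transfer efficiency: 0.15 × 0.08 × 0.16 = 0.00192
Birch leaves energy = 51 / 0.00192 = 26563 kJ m⁻²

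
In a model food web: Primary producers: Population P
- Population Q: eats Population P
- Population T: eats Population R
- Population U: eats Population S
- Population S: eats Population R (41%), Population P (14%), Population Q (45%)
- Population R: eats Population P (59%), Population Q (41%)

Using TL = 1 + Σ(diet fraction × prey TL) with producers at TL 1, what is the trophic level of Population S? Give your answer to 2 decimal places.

3.03

Population Q: 1 + 1 = 2
Population R: 1 + (0.59×1 + 0.41×2) = 2.41
Population S: 1 + (0.41×2.41 + 0.14×1 + 0.45×2) = 3.0281
Population T: 1 + 2.41 = 3.41
Population U: 1 + 3.0281 = 4.0281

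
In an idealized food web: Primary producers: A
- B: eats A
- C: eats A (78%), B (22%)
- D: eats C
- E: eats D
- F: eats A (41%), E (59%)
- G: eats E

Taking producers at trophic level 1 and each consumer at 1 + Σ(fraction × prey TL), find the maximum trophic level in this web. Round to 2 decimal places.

5.22

B: 1 + 1 = 2
C: 1 + (0.78×1 + 0.22×2) = 2.22
D: 1 + 2.22 = 3.22
E: 1 + 3.22 = 4.22
F: 1 + (0.41×1 + 0.59×4.22) = 3.8998
G: 1 + 4.22 = 5.22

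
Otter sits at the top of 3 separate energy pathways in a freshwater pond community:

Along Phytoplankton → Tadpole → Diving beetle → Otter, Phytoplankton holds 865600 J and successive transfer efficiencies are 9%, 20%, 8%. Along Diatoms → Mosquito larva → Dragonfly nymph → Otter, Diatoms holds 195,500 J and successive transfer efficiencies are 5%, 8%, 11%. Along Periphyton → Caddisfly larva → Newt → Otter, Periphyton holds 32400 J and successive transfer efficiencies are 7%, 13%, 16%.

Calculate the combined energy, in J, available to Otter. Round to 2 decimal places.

Via Phytoplankton: 865600 × 0.09 × 0.2 × 0.08 = 1246.464 J
Via Diatoms: 195500 × 0.05 × 0.08 × 0.11 = 86.02 J
Via Periphyton: 32400 × 0.07 × 0.13 × 0.16 = 47.1744 J
Total at Otter: 1246.464 + 86.02 + 47.1744 = 1379.6584 J

1379.66 J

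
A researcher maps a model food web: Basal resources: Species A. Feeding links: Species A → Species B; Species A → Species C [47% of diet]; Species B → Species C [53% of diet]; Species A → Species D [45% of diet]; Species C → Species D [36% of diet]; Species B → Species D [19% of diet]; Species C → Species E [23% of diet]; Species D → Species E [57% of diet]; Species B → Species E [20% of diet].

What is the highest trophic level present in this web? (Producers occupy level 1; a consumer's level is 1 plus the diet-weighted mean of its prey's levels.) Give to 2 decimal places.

3.54

Species B: 1 + 1 = 2
Species C: 1 + (0.47×1 + 0.53×2) = 2.53
Species D: 1 + (0.45×1 + 0.36×2.53 + 0.19×2) = 2.7408
Species E: 1 + (0.23×2.53 + 0.57×2.7408 + 0.2×2) = 3.544156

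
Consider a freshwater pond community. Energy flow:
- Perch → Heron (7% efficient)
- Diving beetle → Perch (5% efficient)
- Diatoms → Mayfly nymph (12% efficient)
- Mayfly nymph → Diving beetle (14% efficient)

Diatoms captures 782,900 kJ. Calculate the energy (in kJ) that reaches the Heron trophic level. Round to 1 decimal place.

46.0 kJ

Mayfly nymph: 782900 × 0.12 = 93948 kJ
Diving beetle: 93948 × 0.14 = 13152.72 kJ
Perch: 13152.72 × 0.05 = 657.636 kJ
Heron: 657.636 × 0.07 = 46.03452 kJ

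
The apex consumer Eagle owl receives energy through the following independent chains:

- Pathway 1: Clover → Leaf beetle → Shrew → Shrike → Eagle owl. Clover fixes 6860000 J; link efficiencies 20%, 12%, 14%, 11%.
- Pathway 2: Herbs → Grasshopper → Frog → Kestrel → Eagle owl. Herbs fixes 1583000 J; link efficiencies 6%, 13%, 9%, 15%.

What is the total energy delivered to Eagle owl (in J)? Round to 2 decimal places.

2702.15 J

Pathway 1: 6860000 × 0.2 × 0.12 × 0.14 × 0.11 = 2535.456 J
Pathway 2: 1583000 × 0.06 × 0.13 × 0.09 × 0.15 = 166.6899 J
Total at Eagle owl: 2535.456 + 166.6899 = 2702.1459 J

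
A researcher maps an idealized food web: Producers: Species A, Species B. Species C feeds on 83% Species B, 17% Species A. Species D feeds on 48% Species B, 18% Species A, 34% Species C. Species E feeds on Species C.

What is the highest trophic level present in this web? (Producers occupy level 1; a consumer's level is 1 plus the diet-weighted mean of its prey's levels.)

3

Species C: 1 + (0.83×1 + 0.17×1) = 2
Species D: 1 + (0.48×1 + 0.18×1 + 0.34×2) = 2.34
Species E: 1 + 2 = 3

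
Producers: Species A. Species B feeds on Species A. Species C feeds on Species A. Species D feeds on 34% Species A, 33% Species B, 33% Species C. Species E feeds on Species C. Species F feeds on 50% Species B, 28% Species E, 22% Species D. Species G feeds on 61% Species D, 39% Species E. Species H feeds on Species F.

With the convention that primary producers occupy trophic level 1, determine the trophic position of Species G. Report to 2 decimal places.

Species B: 1 + 1 = 2
Species C: 1 + 1 = 2
Species D: 1 + (0.34×1 + 0.33×2 + 0.33×2) = 2.66
Species E: 1 + 2 = 3
Species F: 1 + (0.5×2 + 0.28×3 + 0.22×2.66) = 3.4252
Species G: 1 + (0.61×2.66 + 0.39×3) = 3.7926
Species H: 1 + 3.4252 = 4.4252

3.79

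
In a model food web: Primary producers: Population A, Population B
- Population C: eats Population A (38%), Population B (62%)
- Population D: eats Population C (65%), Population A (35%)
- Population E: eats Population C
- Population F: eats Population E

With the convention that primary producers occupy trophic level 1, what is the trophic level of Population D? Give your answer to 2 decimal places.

Population C: 1 + (0.38×1 + 0.62×1) = 2
Population D: 1 + (0.65×2 + 0.35×1) = 2.65
Population E: 1 + 2 = 3
Population F: 1 + 3 = 4

2.65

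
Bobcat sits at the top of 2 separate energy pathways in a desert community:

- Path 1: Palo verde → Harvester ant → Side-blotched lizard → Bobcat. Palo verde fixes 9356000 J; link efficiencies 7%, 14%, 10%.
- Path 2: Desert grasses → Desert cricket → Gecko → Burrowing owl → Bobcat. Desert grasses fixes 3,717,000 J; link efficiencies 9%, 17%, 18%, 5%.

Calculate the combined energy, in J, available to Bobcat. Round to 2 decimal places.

9680.71 J

Path 1: 9356000 × 0.07 × 0.14 × 0.1 = 9168.88 J
Path 2: 3717000 × 0.09 × 0.17 × 0.18 × 0.05 = 511.8309 J
Total at Bobcat: 9168.88 + 511.8309 = 9680.7109 J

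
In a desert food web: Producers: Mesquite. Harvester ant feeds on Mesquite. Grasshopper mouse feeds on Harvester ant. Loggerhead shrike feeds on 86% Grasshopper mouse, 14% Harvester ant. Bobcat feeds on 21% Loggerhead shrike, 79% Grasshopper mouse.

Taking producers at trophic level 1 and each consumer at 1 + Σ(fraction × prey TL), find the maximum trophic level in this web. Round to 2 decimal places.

4.18

Harvester ant: 1 + 1 = 2
Grasshopper mouse: 1 + 2 = 3
Loggerhead shrike: 1 + (0.86×3 + 0.14×2) = 3.86
Bobcat: 1 + (0.21×3.86 + 0.79×3) = 4.1806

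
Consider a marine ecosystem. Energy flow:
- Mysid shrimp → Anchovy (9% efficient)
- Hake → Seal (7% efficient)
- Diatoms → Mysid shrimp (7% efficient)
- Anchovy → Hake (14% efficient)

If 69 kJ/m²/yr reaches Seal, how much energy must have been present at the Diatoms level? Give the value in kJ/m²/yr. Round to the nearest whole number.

Cumulative transfer efficiency: 0.07 × 0.09 × 0.14 × 0.07 = 0.00006174
Diatoms energy = 69 / 0.00006174 = 1117590 kJ/m²/yr

1117590 kJ/m²/yr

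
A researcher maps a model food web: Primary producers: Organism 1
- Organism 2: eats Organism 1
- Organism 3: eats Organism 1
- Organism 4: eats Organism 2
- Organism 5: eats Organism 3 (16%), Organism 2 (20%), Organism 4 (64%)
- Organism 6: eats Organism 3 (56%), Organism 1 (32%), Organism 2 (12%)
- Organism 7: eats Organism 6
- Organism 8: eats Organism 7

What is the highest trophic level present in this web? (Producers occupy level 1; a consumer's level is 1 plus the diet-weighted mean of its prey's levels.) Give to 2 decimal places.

4.68

Organism 2: 1 + 1 = 2
Organism 3: 1 + 1 = 2
Organism 4: 1 + 2 = 3
Organism 5: 1 + (0.16×2 + 0.2×2 + 0.64×3) = 3.64
Organism 6: 1 + (0.56×2 + 0.32×1 + 0.12×2) = 2.68
Organism 7: 1 + 2.68 = 3.68
Organism 8: 1 + 3.68 = 4.68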